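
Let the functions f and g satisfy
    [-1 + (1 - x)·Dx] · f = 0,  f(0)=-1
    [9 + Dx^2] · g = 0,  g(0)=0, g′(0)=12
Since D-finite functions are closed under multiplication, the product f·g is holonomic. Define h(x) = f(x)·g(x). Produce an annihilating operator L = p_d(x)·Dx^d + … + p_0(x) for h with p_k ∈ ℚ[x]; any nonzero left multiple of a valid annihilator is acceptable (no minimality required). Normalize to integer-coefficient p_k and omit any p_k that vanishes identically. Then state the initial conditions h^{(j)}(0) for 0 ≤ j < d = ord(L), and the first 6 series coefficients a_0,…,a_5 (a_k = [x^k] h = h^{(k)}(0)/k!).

f: a_k = -1, -1, -1, -1, -1, -1, …
g: a_k = 0, 12, 0, -18, 0, 81/10, …
L₀ := L_f ⊗_s L_g (sym. prod.), ord ≤ 2.
L = (-9 + 9·x) + 2·Dx + (-1 + x)·Dx^2  (order 2).
h: a_k = 0, -12, -12, 6, 6, -21/10, …
ICs: h(0) = 0, h′(0) = -12.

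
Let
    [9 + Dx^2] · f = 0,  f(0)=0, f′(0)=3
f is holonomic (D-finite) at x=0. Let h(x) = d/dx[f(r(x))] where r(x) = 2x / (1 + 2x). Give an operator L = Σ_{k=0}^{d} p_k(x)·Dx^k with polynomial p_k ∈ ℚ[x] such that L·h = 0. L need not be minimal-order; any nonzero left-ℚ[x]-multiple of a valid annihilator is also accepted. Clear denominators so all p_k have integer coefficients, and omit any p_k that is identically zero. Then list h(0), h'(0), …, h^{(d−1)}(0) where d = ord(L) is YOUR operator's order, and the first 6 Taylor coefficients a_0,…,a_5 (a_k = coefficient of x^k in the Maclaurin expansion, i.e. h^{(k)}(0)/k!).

f: a_k = 0, 3, 0, -9/2, 0, 81/40, …
L₀ from L_f via x↦r, Dx↦r'^{-1}Dx.
h₀' ⇒ L via d/dx closure of L₀.
L = (60 + 96·x + 96·x^2) + (12 + 72·x + 144·x^2 + 96·x^3)·Dx + (1 + 8·x + 24·x^2 + 32·x^3 + 16·x^4)·Dx^2  (order 2).
h: a_k = 6, -24, -36, 672, -3516, 12240, …
ICs: h(0) = 6, h′(0) = -24.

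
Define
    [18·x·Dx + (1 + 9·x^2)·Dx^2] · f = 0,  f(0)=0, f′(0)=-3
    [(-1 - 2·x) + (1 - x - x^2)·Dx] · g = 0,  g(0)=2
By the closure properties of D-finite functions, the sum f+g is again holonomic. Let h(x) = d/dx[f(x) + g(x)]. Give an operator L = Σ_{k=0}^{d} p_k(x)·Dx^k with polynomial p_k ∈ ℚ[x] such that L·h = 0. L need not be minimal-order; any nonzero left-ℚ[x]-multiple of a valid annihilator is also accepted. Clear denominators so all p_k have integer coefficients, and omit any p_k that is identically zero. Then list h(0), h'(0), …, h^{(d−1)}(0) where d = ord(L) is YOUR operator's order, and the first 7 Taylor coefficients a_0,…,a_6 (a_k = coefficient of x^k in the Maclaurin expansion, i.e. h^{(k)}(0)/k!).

L = (36 - 144·x - 1440·x^2 - 2376·x^3 - 3186·x^4 - 486·x^6) + (-18 - 24·x + 108·x^2 - 444·x^3 - 2313·x^4 - 2178·x^5 - 243·x^6 - 486·x^7)·Dx + (2 + 10·x + 34·x^2 + 48·x^3 + 123·x^4 - 387·x^5 - 198·x^6 - 81·x^7 - 81·x^8)·Dx^2  (order 2).
h: a_k = -1, 8, 45, 40, -163, 156, 2481, …
ICs: h(0) = -1, h′(0) = 8.

f: a_k = 0, -3, 0, 9, 0, -243/5, 0, …
g: a_k = 2, 2, 4, 6, 10, 16, 26, …
h₀=f+g: left-lcm gives L₀, ord ≤ 3.
h=h₀': d/dx-closure on L₀ ⇒ L.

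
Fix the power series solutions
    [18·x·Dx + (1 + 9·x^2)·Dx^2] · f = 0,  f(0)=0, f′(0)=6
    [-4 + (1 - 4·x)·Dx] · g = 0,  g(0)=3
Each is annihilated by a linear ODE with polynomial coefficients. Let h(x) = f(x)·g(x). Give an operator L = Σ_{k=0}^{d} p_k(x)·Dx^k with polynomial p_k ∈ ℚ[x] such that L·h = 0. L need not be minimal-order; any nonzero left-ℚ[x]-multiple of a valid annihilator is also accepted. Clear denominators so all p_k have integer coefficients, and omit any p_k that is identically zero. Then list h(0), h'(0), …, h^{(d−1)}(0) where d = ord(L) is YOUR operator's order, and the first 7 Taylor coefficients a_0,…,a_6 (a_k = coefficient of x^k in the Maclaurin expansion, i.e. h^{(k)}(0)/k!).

L = 72·x + (8 - 18·x + 144·x^2)·Dx + (-1 + 4·x - 9·x^2 + 36·x^3)·Dx^2  (order 2).
h: a_k = 0, 18, 72, 234, 936, 20178/5, 80712/5, …
ICs: h(0) = 0, h′(0) = 18.

f: a_k = 0, 6, 0, -18, 0, 486/5, 0, …
g: a_k = 3, 12, 48, 192, 768, 3072, 12288, …
h₀=f·g: eliminate ⇒ L₀, order ≤ 2·1.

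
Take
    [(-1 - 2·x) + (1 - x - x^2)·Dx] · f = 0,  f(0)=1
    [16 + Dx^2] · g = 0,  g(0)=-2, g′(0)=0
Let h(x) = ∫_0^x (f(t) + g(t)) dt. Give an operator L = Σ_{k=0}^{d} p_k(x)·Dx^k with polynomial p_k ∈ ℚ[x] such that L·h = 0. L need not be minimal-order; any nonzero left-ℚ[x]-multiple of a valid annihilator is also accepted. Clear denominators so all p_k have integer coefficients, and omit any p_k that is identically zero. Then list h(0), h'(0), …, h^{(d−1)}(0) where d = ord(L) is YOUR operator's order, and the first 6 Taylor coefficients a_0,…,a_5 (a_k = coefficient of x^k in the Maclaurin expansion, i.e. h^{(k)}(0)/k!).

L = (272 + 384·x - 352·x^2 + 192·x^3 + 640·x^4 + 256·x^5)·Dx + (-160 + 368·x + 32·x^2 - 544·x^3 + 48·x^4 + 384·x^5 + 128·x^6)·Dx^2 + (17 + 24·x - 22·x^2 + 12·x^3 + 40·x^4 + 16·x^5)·Dx^3 + (-10 + 23·x + 2·x^2 - 34·x^3 + 3·x^4 + 24·x^5 + 8·x^6)·Dx^4  (order 4).
h: a_k = 0, -1, 1/2, 6, 3/4, -49/15, …
ICs: h(0) = 0, h′(0) = -1, h′′(0) = 1, h′′′(0) = 36.

f: a_k = 1, 1, 2, 3, 5, 8, …
g: a_k = -2, 0, 16, 0, -64/3, 0, …
L₀ := lclm(L_f,L_g); ord L₀ ≤ 1+2.
h=∫h₀ ⇒ L = L₀·Dx.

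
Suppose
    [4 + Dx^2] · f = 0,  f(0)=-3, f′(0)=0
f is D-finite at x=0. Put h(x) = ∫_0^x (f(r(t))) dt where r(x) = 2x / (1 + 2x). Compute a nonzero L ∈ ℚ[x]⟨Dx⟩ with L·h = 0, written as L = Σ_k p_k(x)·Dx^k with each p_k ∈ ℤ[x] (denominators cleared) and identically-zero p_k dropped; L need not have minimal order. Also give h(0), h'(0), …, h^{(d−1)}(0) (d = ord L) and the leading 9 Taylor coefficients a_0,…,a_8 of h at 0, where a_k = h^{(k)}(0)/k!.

f: a_k = -3, 0, 6, 0, -2, 0, 4/15, 0, -2/105, …
L₀ from L_f via x↦r, Dx↦r'^{-1}Dx.
Integrate: L := L₀·Dx.
L = 16·Dx + (4 + 24·x + 48·x^2 + 32·x^3)·Dx^2 + (1 + 8·x + 24·x^2 + 32·x^3 + 16·x^4)·Dx^3  (order 3).
h: a_k = 0, -3, 0, 8, -24, 256/5, -256/3, 1408/15, 192/5, …
ICs: h(0) = 0, h′(0) = -3, h′′(0) = 0.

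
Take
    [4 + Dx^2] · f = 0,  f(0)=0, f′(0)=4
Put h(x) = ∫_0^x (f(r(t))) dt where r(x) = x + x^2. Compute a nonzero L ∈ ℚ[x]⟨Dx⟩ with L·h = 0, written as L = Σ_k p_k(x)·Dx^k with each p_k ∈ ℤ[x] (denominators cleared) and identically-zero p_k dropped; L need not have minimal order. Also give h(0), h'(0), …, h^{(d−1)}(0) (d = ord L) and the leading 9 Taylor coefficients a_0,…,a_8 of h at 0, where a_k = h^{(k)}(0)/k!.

f: a_k = 0, 4, 0, -8/3, 0, 8/15, 0, -16/315, 0, …
f∘r: x↦r, Dx↦Dx/r' in L_f ⇒ L₀.
h=∫₀ˣh₀: take L = L₀·Dx.
L = (4 + 24·x + 48·x^2 + 32·x^3)·Dx - 2·Dx^2 + (1 + 2·x)·Dx^3  (order 3).
h: a_k = 0, 0, 2, 4/3, -2/3, -8/5, -56/45, 0, 208/315, …
ICs: h(0) = 0, h′(0) = 0, h′′(0) = 4.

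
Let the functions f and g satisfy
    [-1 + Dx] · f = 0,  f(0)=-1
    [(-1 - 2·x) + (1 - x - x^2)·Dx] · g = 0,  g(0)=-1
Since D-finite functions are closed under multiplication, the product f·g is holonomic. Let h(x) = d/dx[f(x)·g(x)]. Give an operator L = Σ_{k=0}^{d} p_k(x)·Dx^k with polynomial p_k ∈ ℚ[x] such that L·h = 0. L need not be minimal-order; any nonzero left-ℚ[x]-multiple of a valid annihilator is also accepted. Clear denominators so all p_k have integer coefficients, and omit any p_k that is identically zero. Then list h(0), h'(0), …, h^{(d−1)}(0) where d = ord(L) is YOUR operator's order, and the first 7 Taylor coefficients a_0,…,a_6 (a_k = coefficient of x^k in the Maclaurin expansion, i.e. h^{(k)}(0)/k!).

L = (7 + 6·x - x^2 - 2·x^3 + x^4) + (-2 + x + 4·x^2 - x^4)·Dx  (order 1).
h: a_k = 2, 7, 17, 221/6, 893/12, 17347/120, 98221/360, …
ICs: h(0) = 2.

f: a_k = -1, -1, -1/2, -1/6, -1/24, -1/120, -1/720, …
g: a_k = -1, -1, -2, -3, -5, -8, -13, …
f·g: L₀ = L_f ⊗_s L_g, ord ≤ 1·1.
Derive L from L₀ (diff closure).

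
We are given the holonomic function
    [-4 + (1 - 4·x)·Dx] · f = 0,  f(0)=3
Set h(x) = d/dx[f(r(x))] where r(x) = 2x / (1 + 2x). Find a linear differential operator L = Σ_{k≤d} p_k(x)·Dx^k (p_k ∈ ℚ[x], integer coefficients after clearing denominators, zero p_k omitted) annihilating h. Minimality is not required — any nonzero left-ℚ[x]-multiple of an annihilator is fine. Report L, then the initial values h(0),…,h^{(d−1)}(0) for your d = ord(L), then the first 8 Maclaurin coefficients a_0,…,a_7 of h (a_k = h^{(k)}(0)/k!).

L = 12 + (-1 + 6·x)·Dx  (order 1).
h: a_k = 24, 288, 2592, 20736, 155520, 1119744, 7838208, 53747712, …
ICs: h(0) = 24.

f: a_k = 3, 12, 48, 192, 768, 3072, 12288, 49152, …
Substitute x→r, Dx→(1/r')Dx; clear ⇒ L₀.
Derive L from L₀ (diff closure).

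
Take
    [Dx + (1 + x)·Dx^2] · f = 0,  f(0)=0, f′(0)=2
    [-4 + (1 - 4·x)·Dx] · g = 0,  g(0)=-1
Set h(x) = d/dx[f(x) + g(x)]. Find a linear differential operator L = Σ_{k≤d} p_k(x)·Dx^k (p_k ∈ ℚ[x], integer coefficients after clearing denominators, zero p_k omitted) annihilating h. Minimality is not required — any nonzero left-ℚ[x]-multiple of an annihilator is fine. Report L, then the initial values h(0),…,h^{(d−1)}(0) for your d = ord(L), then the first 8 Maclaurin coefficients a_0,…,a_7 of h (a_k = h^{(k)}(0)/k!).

f: a_k = 0, 2, -1, 2/3, -1/2, 2/5, -1/3, 2/7, …
g: a_k = -1, -4, -16, -64, -256, -1024, -4096, -16384, …
Sum ⇒ L₀ = lclm(L_f,L_g) in ℚ(x)⟨Dx⟩.
Differentiate: ansatz ord ≤ ord L₀ ⇒ L.
L = (-112 - 32·x) + (-94 - 208·x - 64·x^2)·Dx + (9 - 23·x - 48·x^2 - 16·x^3)·Dx^2  (order 2).
h: a_k = -2, -34, -190, -1026, -5118, -24578, -114686, -524290, …
ICs: h(0) = -2, h′(0) = -34.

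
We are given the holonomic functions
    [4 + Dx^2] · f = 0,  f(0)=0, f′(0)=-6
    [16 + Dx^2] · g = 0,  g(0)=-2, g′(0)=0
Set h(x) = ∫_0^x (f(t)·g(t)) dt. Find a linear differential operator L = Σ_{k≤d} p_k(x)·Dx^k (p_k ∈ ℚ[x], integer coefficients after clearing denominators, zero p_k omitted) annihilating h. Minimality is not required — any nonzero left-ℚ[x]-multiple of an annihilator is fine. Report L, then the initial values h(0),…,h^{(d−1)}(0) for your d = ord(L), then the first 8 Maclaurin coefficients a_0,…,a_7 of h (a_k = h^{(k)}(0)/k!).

f: a_k = 0, -6, 0, 4, 0, -4/5, 0, 8/105, …
g: a_k = -2, 0, 16, 0, -64/3, 0, 512/45, 0, …
h₀=f·g: eliminate ⇒ L₀, order ≤ 2·2.
Integrate: L := L₀·Dx.
L = 144·Dx + 40·Dx^3 + Dx^5  (order 5).
h: a_k = 0, 0, 6, 0, -26, 0, 484/15, 0, …
ICs: h(0) = 0, h′(0) = 0, h′′(0) = 12, h′′′(0) = 0, h′′′′(0) = -624.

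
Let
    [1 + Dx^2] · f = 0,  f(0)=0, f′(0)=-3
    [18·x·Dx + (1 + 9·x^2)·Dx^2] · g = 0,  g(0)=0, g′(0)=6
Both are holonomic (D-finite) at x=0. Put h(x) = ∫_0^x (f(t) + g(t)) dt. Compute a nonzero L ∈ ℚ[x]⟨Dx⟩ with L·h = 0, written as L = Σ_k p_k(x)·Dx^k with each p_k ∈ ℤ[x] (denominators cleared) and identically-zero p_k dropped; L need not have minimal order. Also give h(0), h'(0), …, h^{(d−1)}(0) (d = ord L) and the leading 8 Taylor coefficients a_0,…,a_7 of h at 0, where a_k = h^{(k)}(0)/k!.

L = (-1926·x + 17820·x^3 + 1458·x^5)·Dx^2 + (-17 + 351·x^2 + 4617·x^4 + 729·x^6)·Dx^3 + (-1926·x + 17820·x^3 + 1458·x^5)·Dx^4 + (-17 + 351·x^2 + 4617·x^4 + 729·x^6)·Dx^5  (order 5).
h: a_k = 0, 0, 3/2, 0, -35/8, 0, 3887/240, 0, …
ICs: h(0) = 0, h′(0) = 0, h′′(0) = 3, h′′′(0) = 0, h′′′′(0) = -105.

f: a_k = 0, -3, 0, 1/2, 0, -1/40, 0, 1/1680, …
g: a_k = 0, 6, 0, -18, 0, 486/5, 0, -4374/7, …
f+g: L₀ = lclm(L_f,L_g), ord ≤ 2+2.
h=∫h₀ ⇒ L = L₀·Dx.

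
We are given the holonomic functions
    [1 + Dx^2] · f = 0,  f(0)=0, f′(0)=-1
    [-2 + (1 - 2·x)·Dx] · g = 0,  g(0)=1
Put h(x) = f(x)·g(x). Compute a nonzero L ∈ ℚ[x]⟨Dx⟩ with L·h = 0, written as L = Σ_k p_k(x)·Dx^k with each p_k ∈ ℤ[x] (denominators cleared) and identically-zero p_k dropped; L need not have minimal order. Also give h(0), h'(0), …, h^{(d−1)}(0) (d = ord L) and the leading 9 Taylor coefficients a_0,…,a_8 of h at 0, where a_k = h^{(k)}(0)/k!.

L = (-1 + 2·x) + 4·Dx + (-1 + 2·x)·Dx^2  (order 2).
h: a_k = 0, -1, -2, -23/6, -23/3, -1841/120, -1841/60, -309287/5040, -309287/2520, …
ICs: h(0) = 0, h′(0) = -1.

f: a_k = 0, -1, 0, 1/6, 0, -1/120, 0, 1/5040, 0, …
g: a_k = 1, 2, 4, 8, 16, 32, 64, 128, 256, …
h₀=f·g: eliminate ⇒ L₀, order ≤ 2·1.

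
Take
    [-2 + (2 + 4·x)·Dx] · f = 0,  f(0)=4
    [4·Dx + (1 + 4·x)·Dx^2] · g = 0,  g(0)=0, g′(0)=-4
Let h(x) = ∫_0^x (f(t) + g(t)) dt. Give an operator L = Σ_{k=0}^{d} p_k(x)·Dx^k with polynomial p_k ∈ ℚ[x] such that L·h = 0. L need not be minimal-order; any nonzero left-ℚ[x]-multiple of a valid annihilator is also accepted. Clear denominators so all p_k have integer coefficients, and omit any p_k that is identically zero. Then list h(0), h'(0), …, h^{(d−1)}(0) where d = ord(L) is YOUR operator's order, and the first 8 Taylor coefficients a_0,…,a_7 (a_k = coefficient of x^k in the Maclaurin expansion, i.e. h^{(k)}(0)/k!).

f: a_k = 4, 4, -2, 2, -5/2, 7/2, -21/4, 33/4, …
g: a_k = 0, -4, 8, -64/3, 64, -1024/5, 2048/3, -16384/7, …
L₀ := lclm(L_f,L_g); ord L₀ ≤ 1+2.
h=∫h₀ ⇒ L = L₀·Dx.
L = (20 + 16·x)·Dx^2 + (29 + 104·x + 80·x^2)·Dx^3 + (3 + 22·x + 48·x^2 + 32·x^3)·Dx^4  (order 4).
h: a_k = 0, 4, 0, 2, -29/6, 123/10, -671/20, 8129/84, …
ICs: h(0) = 0, h′(0) = 4, h′′(0) = 0, h′′′(0) = 12.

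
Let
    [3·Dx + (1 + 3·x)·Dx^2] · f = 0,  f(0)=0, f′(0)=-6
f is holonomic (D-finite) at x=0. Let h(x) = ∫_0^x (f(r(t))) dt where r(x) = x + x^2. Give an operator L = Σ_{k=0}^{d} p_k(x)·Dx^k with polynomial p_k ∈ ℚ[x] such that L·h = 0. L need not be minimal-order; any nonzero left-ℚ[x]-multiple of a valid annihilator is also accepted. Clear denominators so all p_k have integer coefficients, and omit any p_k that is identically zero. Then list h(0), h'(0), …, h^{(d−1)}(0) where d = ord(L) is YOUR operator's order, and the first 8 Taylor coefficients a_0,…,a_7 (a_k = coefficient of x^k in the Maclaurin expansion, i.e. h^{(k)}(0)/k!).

f: a_k = 0, -6, 9, -18, 81/2, -486/5, 243, -4374/7, …
h₀=f(r): pull back L_f along r ⇒ L₀.
h=∫h₀ ⇒ L = L₀·Dx.
L = (1 + 6·x + 6·x^2)·Dx^2 + (1 + 5·x + 9·x^2 + 6·x^3)·Dx^3  (order 3).
h: a_k = 0, 0, -3, 1, 0, -9/10, 9/5, -18/7, …
ICs: h(0) = 0, h′(0) = 0, h′′(0) = -6.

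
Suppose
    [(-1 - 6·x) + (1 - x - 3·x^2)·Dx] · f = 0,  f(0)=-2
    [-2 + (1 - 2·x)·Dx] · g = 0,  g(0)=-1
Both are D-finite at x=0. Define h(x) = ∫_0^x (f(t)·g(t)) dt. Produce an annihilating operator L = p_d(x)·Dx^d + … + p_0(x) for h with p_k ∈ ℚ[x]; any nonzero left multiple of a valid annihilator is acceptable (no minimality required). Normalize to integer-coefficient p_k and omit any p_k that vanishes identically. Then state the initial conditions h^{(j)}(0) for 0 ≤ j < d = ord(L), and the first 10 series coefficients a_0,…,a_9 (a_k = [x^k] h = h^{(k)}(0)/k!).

f: a_k = -2, -2, -8, -14, -38, -80, -194, -434, -1016, -2318, …
g: a_k = -1, -2, -4, -8, -16, -32, -64, -128, -256, -512, …
Sym-product of L_f,L_g gives L₀ (≤ ord 1).
∫: right-multiply L₀ by Dx.
L = (-3 - 2·x + 18·x^2)·Dx + (1 - 3·x - x^2 + 6·x^3)·Dx^2  (order 2).
h: a_k = 0, 2, 3, 20/3, 27/2, 146/5, 62, 134, 1155/4, 5636/9, …
ICs: h(0) = 0, h′(0) = 2.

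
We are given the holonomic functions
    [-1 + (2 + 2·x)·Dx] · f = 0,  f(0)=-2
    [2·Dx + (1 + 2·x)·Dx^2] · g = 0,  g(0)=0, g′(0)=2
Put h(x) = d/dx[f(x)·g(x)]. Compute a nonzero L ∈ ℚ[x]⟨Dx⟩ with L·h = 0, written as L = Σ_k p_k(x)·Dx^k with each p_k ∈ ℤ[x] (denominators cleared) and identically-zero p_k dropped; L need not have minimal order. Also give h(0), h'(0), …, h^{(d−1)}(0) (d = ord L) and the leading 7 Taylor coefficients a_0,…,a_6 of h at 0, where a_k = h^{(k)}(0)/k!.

f: a_k = -2, -1, 1/4, -1/8, 5/64, -7/128, 21/512, …
g: a_k = 0, 2, -2, 8/3, -4, 32/5, -32/3, …
Product ⇒ symmetric product L₀, ord ≤ 2.
Derive L from L₀ (diff closure).
L = (-11 - 4·x + 4·x^2) + (-28 - 36·x + 24·x^2 + 32·x^3)·Dx + (-4 - 8·x + 12·x^2 + 32·x^3 + 16·x^4)·Dx^2  (order 2).
h: a_k = -4, 4, -17/2, 55/3, -3709/96, 12801/160, -209709/1280, …
ICs: h(0) = -4, h′(0) = 4.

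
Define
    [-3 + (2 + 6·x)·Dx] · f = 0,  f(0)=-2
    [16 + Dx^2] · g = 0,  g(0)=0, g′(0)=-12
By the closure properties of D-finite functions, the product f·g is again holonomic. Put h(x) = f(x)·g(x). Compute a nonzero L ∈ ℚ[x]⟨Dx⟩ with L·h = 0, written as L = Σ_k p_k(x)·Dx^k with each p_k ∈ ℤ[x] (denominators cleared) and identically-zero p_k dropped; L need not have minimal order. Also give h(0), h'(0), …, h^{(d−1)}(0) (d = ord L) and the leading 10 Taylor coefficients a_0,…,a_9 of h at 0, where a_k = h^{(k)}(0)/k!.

L = (91 + 384·x + 576·x^2) + (-12 - 36·x)·Dx + (4 + 24·x + 36·x^2)·Dx^2  (order 2).
h: a_k = 0, 24, 36, -91, -111/2, 3781/80, 20523/160, -3137023/13440, 855943/1792, -4801378103/3870720, …
ICs: h(0) = 0, h′(0) = 24.

f: a_k = -2, -3, 9/4, -27/8, 405/64, -1701/128, 15309/512, -72171/1024, 2814669/16384, -14073345/32768, …
g: a_k = 0, -12, 0, 32, 0, -128/5, 0, 1024/105, 0, -2048/945, …
Sym-product of L_f,L_g gives L₀ (≤ ord 2).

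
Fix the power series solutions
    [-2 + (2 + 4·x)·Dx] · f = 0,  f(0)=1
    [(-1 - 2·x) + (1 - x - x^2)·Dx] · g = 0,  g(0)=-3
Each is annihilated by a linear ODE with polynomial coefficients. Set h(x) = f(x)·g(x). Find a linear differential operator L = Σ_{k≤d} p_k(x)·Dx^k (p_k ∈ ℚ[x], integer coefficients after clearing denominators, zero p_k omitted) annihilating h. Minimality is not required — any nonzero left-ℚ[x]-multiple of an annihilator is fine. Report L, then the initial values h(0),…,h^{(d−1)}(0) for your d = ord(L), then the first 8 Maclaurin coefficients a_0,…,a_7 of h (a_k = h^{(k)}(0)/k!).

L = (2 + 3·x + 3·x^2) + (-1 - x + 3·x^2 + 2·x^3)·Dx  (order 1).
h: a_k = -3, -6, -15/2, -15, -165/8, -153/4, -879/16, -795/8, …
ICs: h(0) = -3.

f: a_k = 1, 1, -1/2, 1/2, -5/8, 7/8, -21/16, 33/16, …
g: a_k = -3, -3, -6, -9, -15, -24, -39, -63, …
Product ⇒ symmetric product L₀, ord ≤ 1.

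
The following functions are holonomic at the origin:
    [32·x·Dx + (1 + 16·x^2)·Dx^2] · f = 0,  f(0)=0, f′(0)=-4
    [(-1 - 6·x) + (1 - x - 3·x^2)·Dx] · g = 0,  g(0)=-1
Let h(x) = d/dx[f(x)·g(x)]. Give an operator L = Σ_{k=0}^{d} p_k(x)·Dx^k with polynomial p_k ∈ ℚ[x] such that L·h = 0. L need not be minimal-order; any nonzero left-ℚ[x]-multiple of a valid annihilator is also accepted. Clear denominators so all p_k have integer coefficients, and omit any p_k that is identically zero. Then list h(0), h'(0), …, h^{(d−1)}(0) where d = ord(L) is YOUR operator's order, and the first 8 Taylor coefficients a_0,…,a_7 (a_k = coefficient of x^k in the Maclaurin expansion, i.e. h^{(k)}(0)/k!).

L = (-74 + 8736·x^2 + 18432·x^3 + 82944·x^4) + (25 + 182·x - 48·x^2 + 96·x^3 + 18432·x^4 + 55296·x^5)·Dx + (-3 - 13·x - 167·x^2 - 16·x^3 - 1472·x^4 + 3072·x^5 + 6912·x^6)·Dx^2  (order 2).
h: a_k = 4, 8, -16, 80/3, 2932/3, 6464/5, -161564/15, -749536/105, …
ICs: h(0) = 4, h′(0) = 8.

f: a_k = 0, -4, 0, 64/3, 0, -1024/5, 0, 16384/7, …
g: a_k = -1, -1, -4, -7, -19, -40, -97, -217, …
Sym-product of L_f,L_g gives L₀ (≤ ord 2).
Derive L from L₀ (diff closure).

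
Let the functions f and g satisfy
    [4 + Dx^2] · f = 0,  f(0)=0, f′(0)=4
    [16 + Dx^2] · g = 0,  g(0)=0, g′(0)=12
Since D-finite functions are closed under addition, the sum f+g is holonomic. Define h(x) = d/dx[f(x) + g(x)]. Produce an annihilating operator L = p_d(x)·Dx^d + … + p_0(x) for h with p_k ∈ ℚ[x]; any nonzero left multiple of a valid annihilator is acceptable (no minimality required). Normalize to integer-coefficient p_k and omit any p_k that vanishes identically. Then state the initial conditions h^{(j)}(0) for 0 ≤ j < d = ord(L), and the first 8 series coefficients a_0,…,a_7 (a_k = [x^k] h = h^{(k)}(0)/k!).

L = 64 + 20·Dx^2 + Dx^4  (order 4).
h: a_k = 16, 0, -104, 0, 392/3, 0, -3088/45, 0, …
ICs: h(0) = 16, h′(0) = 0, h′′(0) = -208, h′′′(0) = 0.

f: a_k = 0, 4, 0, -8/3, 0, 8/15, 0, -16/315, …
g: a_k = 0, 12, 0, -32, 0, 128/5, 0, -1024/105, …
L₀ := lclm(L_f,L_g); ord L₀ ≤ 2+2.
Differentiate: ansatz ord ≤ ord L₀ ⇒ L.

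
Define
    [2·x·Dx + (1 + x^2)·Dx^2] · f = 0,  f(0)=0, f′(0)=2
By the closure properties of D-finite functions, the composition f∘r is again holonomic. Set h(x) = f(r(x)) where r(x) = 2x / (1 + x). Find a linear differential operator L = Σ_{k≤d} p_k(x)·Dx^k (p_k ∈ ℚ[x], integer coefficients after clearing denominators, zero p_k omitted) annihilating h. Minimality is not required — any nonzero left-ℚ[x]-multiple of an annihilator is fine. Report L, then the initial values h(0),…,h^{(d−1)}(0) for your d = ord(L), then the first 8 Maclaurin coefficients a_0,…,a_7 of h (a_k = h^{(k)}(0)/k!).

f: a_k = 0, 2, 0, -2/3, 0, 2/5, 0, -2/7, …
L₀ from L_f via x↦r, Dx↦r'^{-1}Dx.
L = (2 + 10·x)·Dx + (1 + 2·x + 5·x^2)·Dx^2  (order 2).
h: a_k = 0, 4, -4, -4/3, 12, -76/5, -44/3, 556/7, …
ICs: h(0) = 0, h′(0) = 4.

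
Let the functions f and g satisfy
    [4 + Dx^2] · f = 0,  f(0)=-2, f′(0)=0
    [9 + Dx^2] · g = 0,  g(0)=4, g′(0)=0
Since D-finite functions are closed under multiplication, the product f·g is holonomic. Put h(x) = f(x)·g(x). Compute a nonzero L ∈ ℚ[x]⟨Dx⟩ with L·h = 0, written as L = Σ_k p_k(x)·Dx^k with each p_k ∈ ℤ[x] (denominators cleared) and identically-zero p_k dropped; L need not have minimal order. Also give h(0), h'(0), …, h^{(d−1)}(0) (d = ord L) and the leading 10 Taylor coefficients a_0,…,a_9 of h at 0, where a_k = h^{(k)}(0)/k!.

f: a_k = -2, 0, 4, 0, -4/3, 0, 8/45, 0, -4/315, 0, …
g: a_k = 4, 0, -18, 0, 27/2, 0, -81/20, 0, 729/1120, 0, …
Product ⇒ symmetric product L₀, ord ≤ 4.
L = 25 + 26·Dx^2 + Dx^4  (order 4).
h: a_k = -8, 0, 52, 0, -313/3, 0, 7813/90, 0, -195313/5040, 0, …
ICs: h(0) = -8, h′(0) = 0, h′′(0) = 104, h′′′(0) = 0.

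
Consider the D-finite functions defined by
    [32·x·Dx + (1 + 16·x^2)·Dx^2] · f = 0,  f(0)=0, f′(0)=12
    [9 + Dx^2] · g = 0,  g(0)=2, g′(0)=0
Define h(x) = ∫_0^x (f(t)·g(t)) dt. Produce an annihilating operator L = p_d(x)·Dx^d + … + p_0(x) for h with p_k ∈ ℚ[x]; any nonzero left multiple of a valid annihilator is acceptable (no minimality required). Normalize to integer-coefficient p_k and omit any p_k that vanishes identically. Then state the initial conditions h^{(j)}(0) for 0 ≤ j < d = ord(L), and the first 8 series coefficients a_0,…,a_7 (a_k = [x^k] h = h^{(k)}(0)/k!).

f: a_k = 0, 12, 0, -64, 0, 3072/5, 0, -49152/7, …
g: a_k = 2, 0, -9, 0, 27/4, 0, -81/40, 0, …
Sym-product of L_f,L_g gives L₀ (≤ ord 4).
h=∫₀ˣh₀: take L = L₀·Dx.
L = (16425 + 696384·x^2 + 2778624·x^4 + 11943936·x^6 + 47775744·x^8)·Dx + (23616·x + 543744·x^3 + 3981312·x^5 + 21233664·x^7)·Dx^2 + (2050 + 87168·x^2 + 470016·x^4 + 2654208·x^6 + 10616832·x^8)·Dx^3 + (2624·x + 60416·x^3 + 442368·x^5 + 2359296·x^7)·Dx^4 + (25 + 1088·x^2 + 17920·x^4 + 147456·x^6 + 589824·x^8)·Dx^5  (order 5).
h: a_k = 0, 0, 12, 0, -59, 0, 3143/10, 0, …
ICs: h(0) = 0, h′(0) = 0, h′′(0) = 24, h′′′(0) = 0, h′′′′(0) = -1416.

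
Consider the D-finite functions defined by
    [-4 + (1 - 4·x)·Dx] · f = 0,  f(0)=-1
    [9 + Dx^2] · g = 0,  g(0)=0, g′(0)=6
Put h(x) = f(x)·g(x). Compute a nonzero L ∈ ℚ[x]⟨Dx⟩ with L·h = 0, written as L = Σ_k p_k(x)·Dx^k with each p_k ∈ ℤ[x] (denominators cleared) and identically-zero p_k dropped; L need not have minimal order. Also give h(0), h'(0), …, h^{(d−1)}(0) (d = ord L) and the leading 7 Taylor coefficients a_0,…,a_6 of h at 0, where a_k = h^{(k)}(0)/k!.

L = (-9 + 36·x) + 8·Dx + (-1 + 4·x)·Dx^2  (order 2).
h: a_k = 0, -6, -24, -87, -348, -27921/20, -27921/5, …
ICs: h(0) = 0, h′(0) = -6.

f: a_k = -1, -4, -16, -64, -256, -1024, -4096, …
g: a_k = 0, 6, 0, -9, 0, 81/20, 0, …
L₀ := L_f ⊗_s L_g (sym. prod.), ord ≤ 2.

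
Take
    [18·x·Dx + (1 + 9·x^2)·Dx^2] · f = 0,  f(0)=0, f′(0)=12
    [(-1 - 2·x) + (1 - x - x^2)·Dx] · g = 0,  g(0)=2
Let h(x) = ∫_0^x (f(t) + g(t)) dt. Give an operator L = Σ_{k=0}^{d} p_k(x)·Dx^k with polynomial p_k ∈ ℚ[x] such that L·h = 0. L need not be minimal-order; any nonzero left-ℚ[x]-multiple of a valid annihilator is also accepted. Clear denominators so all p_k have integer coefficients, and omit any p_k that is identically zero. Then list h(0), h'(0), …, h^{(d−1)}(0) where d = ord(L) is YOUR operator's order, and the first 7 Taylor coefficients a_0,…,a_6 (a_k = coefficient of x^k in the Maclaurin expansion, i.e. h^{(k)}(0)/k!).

f: a_k = 0, 12, 0, -36, 0, 972/5, 0, …
g: a_k = 2, 2, 4, 6, 10, 16, 26, …
L₀ := lclm(L_f,L_g); ord L₀ ≤ 2+1.
∫: right-multiply L₀ by Dx.
L = (36 - 144·x - 1440·x^2 - 2376·x^3 - 3186·x^4 - 486·x^6)·Dx^2 + (-18 - 24·x + 108·x^2 - 444·x^3 - 2313·x^4 - 2178·x^5 - 243·x^6 - 486·x^7)·Dx^3 + (2 + 10·x + 34·x^2 + 48·x^3 + 123·x^4 - 387·x^5 - 198·x^6 - 81·x^7 - 81·x^8)·Dx^4  (order 4).
h: a_k = 0, 2, 7, 4/3, -15/2, 2, 526/15, …
ICs: h(0) = 0, h′(0) = 2, h′′(0) = 14, h′′′(0) = 8.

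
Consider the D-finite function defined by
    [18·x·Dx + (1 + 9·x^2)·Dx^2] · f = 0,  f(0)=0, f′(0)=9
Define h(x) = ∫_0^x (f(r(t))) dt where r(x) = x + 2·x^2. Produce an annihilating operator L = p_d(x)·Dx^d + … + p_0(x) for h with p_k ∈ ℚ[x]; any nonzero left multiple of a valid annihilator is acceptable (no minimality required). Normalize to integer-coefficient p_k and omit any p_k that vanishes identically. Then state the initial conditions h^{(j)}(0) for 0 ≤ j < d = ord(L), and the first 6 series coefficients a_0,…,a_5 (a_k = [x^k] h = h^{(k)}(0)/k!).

L = (-4 + 18·x + 144·x^2 + 432·x^3 + 432·x^4)·Dx^2 + (1 + 4·x + 9·x^2 + 72·x^3 + 180·x^4 + 144·x^5)·Dx^3  (order 3).
h: a_k = 0, 0, 9/2, 6, -27/4, -162/5, …
ICs: h(0) = 0, h′(0) = 0, h′′(0) = 9.

f: a_k = 0, 9, 0, -27, 0, 729/5, …
Change of var in L_f (x↦r) gives L₀.
h=∫h₀ ⇒ L = L₀·Dx.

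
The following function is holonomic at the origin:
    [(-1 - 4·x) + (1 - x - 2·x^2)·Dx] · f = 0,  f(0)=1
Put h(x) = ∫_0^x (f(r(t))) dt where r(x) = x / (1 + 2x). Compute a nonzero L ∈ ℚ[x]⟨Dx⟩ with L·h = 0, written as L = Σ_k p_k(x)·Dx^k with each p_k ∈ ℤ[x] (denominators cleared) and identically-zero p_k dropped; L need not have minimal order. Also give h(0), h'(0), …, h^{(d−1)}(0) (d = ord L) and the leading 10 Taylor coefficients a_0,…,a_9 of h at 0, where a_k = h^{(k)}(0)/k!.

L = (-1 - 6·x)·Dx + (1 + 5·x + 6·x^2)·Dx^2  (order 2).
h: a_k = 0, 1, 1/2, 1/3, -3/4, 9/5, -9/2, 81/7, -243/8, 81, …
ICs: h(0) = 0, h′(0) = 1.

f: a_k = 1, 1, 3, 5, 11, 21, 43, 85, 171, 341, …
h₀=f(r): pull back L_f along r ⇒ L₀.
h=∫h₀ ⇒ L = L₀·Dx.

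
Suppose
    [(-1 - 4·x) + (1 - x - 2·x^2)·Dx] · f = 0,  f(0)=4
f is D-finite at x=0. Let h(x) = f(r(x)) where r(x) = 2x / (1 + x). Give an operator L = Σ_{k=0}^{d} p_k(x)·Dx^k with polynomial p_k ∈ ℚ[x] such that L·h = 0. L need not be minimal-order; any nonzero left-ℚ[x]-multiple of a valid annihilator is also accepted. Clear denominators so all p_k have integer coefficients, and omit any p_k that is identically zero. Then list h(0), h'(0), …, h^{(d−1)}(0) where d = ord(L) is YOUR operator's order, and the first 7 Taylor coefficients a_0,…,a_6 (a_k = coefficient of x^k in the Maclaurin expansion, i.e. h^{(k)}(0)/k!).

L = (2 + 18·x) + (-1 - x + 9·x^2 + 9·x^3)·Dx  (order 1).
h: a_k = 4, 8, 40, 72, 360, 648, 3240, …
ICs: h(0) = 4.

f: a_k = 4, 4, 12, 20, 44, 84, 172, …
Change of var in L_f (x↦r) gives L₀.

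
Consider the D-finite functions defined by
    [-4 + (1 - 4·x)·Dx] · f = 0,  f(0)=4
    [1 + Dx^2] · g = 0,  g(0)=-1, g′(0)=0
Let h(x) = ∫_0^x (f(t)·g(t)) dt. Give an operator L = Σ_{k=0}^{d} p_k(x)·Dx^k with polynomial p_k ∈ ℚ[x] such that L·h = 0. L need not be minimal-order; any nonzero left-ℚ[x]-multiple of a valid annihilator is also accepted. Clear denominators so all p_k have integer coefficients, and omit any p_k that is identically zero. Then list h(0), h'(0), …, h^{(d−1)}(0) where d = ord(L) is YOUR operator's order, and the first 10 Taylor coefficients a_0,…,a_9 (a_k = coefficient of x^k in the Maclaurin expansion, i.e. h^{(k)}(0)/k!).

f: a_k = 4, 16, 64, 256, 1024, 4096, 16384, 65536, 262144, 1048576, …
g: a_k = -1, 0, 1/2, 0, -1/24, 0, 1/720, 0, -1/40320, 0, …
Sym-product of L_f,L_g gives L₀ (≤ ord 2).
h=∫₀ˣh₀: take L = L₀·Dx.
L = (-1 + 4·x)·Dx + 8·Dx^2 + (-1 + 4·x)·Dx^3  (order 3).
h: a_k = 0, -4, -8, -62/3, -62, -5953/30, -5953/9, -2857439/1260, -2857439/360, -512053069/18144, …
ICs: h(0) = 0, h′(0) = -4, h′′(0) = -16.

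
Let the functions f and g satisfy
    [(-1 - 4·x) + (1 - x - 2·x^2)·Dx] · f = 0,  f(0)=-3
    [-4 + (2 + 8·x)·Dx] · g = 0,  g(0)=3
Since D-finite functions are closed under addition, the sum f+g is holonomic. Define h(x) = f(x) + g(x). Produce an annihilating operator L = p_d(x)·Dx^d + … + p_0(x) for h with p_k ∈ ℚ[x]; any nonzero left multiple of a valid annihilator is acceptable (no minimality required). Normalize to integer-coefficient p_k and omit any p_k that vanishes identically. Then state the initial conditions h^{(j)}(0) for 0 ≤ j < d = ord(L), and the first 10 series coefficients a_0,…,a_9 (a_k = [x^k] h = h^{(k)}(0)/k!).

L = (-16 - 84·x - 120·x^2 - 160·x^3) + (10 + 52·x + 204·x^2 + 400·x^3 + 400·x^4)·Dx + (1 - 7·x - 56·x^2 - 8·x^3 + 200·x^4 + 160·x^5)·Dx^2  (order 2).
h: a_k = 0, 3, -15, -3, -63, 21, -381, 537, -3087, 7557, …
ICs: h(0) = 0, h′(0) = 3.

f: a_k = -3, -3, -9, -15, -33, -63, -129, -255, -513, -1023, …
g: a_k = 3, 6, -6, 12, -30, 84, -252, 792, -2574, 8580, …
h₀=f+g: left-lcm gives L₀, ord ≤ 2.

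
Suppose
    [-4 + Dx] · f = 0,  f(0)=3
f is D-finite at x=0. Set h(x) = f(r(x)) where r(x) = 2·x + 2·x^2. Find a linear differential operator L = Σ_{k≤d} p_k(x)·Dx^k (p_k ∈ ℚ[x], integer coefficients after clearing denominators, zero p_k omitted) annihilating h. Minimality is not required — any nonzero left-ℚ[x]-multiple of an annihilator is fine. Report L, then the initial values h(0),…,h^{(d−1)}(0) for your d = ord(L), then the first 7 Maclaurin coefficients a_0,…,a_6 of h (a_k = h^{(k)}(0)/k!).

L = (-8 - 16·x) + Dx  (order 1).
h: a_k = 3, 24, 120, 448, 1376, 18176/5, 127744/15, …
ICs: h(0) = 3.

f: a_k = 3, 12, 24, 32, 32, 128/5, 256/15, …
Substitute x→r, Dx→(1/r')Dx; clear ⇒ L₀.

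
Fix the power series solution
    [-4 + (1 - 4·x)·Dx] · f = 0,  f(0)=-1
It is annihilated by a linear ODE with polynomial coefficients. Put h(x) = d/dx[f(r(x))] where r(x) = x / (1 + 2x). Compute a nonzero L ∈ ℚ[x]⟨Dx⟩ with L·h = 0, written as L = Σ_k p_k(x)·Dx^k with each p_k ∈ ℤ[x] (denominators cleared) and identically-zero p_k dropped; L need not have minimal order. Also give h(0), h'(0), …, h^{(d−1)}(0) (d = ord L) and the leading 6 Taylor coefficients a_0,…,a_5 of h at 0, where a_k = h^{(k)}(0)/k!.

L = 4 + (-1 + 2·x)·Dx  (order 1).
h: a_k = -4, -16, -48, -128, -320, -768, …
ICs: h(0) = -4.

f: a_k = -1, -4, -16, -64, -256, -1024, …
f∘r: x↦r, Dx↦Dx/r' in L_f ⇒ L₀.
Derive L from L₀ (diff closure).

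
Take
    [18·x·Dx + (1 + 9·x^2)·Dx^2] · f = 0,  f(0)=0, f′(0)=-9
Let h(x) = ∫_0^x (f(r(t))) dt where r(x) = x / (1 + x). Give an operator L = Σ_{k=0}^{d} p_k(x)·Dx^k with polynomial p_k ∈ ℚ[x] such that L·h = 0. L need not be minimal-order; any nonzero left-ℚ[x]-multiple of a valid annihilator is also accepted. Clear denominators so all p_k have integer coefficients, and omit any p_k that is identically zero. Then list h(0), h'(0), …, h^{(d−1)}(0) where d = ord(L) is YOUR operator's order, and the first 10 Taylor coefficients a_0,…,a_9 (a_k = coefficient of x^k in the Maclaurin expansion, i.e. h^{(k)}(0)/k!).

L = (2 + 20·x)·Dx^2 + (1 + 2·x + 10·x^2)·Dx^3  (order 3).
h: a_k = 0, 0, -9/2, 3, 9/2, -72/5, 6/5, 468/7, -747/7, -224, …
ICs: h(0) = 0, h′(0) = 0, h′′(0) = -9.

f: a_k = 0, -9, 0, 27, 0, -729/5, 0, 6561/7, 0, -6561, …
f∘r: x↦r, Dx↦Dx/r' in L_f ⇒ L₀.
h=∫₀ˣh₀: take L = L₀·Dx.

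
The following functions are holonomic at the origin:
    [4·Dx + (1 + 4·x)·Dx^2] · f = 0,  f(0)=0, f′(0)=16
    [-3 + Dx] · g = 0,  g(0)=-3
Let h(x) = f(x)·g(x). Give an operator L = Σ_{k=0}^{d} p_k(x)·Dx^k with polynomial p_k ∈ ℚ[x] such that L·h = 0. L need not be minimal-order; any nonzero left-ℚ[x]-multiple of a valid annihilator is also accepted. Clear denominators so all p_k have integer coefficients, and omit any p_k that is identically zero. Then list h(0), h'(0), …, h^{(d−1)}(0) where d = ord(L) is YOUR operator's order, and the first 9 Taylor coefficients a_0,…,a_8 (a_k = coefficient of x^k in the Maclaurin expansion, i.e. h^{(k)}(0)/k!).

L = (-3 + 36·x) + (-2 - 24·x)·Dx + (1 + 4·x)·Dx^2  (order 2).
h: a_k = 0, -48, -48, -184, 216, -5178/5, 3350, -414129/35, 209991/5, …
ICs: h(0) = 0, h′(0) = -48.

f: a_k = 0, 16, -32, 256/3, -256, 4096/5, -8192/3, 65536/7, -32768, …
g: a_k = -3, -9, -27/2, -27/2, -81/8, -243/40, -243/80, -729/560, -2187/4480, …
f·g: L₀ = L_f ⊗_s L_g, ord ≤ 2·1.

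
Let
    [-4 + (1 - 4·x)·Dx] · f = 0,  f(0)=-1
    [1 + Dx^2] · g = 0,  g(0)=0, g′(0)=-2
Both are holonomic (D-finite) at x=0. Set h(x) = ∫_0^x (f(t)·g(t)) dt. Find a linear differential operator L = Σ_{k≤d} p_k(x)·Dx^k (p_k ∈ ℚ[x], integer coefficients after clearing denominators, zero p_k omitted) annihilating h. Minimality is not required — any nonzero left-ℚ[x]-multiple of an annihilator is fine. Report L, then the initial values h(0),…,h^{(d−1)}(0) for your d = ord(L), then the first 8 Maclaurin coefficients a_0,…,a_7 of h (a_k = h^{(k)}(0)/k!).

L = (-1 + 4·x)·Dx + 8·Dx^2 + (-1 + 4·x)·Dx^3  (order 3).
h: a_k = 0, 0, 1, 8/3, 95/12, 76/3, 30401/360, 4343/15, …
ICs: h(0) = 0, h′(0) = 0, h′′(0) = 2.

f: a_k = -1, -4, -16, -64, -256, -1024, -4096, -16384, …
g: a_k = 0, -2, 0, 1/3, 0, -1/60, 0, 1/2520, …
Product ⇒ symmetric product L₀, ord ≤ 2.
h=∫₀ˣh₀: take L = L₀·Dx.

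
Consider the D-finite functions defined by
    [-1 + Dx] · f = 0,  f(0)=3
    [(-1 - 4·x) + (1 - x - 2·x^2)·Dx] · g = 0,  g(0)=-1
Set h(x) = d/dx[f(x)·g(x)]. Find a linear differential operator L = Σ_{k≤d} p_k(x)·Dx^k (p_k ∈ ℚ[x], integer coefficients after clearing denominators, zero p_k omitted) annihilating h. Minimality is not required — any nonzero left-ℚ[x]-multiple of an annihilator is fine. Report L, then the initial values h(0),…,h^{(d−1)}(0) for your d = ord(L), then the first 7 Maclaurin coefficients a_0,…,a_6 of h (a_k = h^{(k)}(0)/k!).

f: a_k = 3, 3, 3/2, 1/2, 1/8, 1/40, 1/240, …
g: a_k = -1, -1, -3, -5, -11, -21, -43, …
Product ⇒ symmetric product L₀, ord ≤ 1.
h=h₀': d/dx-closure on L₀ ⇒ L.
L = (9 + 16·x + 9·x^2 - 12·x^3 + 4·x^4) + (-2 - x + 9·x^2 + 4·x^3 - 4·x^4)·Dx  (order 1).
h: a_k = -6, -27, -78, -425/2, -2103/4, -50737/40, -44279/15, …
ICs: h(0) = -6.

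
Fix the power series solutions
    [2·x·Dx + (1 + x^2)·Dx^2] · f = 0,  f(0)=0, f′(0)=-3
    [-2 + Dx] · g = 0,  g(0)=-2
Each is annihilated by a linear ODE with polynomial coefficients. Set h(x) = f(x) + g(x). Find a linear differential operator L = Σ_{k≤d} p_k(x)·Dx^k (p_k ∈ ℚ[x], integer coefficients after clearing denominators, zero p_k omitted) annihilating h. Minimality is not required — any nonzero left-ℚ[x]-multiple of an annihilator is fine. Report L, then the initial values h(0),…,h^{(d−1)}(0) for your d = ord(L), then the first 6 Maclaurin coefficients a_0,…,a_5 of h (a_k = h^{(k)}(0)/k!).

f: a_k = 0, -3, 0, 1, 0, -3/5, …
g: a_k = -2, -4, -4, -8/3, -4/3, -8/15, …
Weyl lclm of L_f,L_g ⇒ L₀ (ord ≤ 3).
L = (2 - 4·x - 6·x^2 - 4·x^3)·Dx + (-3 - x^2 - 2·x^4)·Dx^2 + (1 + x + 2·x^2 + x^3 + x^4)·Dx^3  (order 3).
h: a_k = -2, -7, -4, -5/3, -4/3, -17/15, …
ICs: h(0) = -2, h′(0) = -7, h′′(0) = -8.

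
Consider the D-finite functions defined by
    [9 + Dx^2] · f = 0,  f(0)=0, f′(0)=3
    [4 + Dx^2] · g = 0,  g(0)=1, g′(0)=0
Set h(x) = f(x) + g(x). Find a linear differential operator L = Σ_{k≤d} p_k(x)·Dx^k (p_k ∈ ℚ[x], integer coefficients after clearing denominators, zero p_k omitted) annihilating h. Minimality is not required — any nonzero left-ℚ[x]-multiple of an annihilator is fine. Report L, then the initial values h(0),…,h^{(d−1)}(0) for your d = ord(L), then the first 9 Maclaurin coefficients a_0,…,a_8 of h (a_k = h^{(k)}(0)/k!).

L = 36 + 13·Dx^2 + Dx^4  (order 4).
h: a_k = 1, 3, -2, -9/2, 2/3, 81/40, -4/45, -243/560, 2/315, …
ICs: h(0) = 1, h′(0) = 3, h′′(0) = -4, h′′′(0) = -27.

f: a_k = 0, 3, 0, -9/2, 0, 81/40, 0, -243/560, 0, …
g: a_k = 1, 0, -2, 0, 2/3, 0, -4/45, 0, 2/315, …
L₀ := lclm(L_f,L_g); ord L₀ ≤ 2+2.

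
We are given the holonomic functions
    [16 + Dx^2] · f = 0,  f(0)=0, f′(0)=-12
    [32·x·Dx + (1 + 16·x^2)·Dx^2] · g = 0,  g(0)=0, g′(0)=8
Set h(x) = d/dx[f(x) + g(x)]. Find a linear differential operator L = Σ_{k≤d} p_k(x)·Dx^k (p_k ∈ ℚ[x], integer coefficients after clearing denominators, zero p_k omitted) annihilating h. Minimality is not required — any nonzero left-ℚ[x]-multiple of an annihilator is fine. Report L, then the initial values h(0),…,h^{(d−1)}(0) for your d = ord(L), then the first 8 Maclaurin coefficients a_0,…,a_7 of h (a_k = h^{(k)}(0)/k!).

f: a_k = 0, -12, 0, 32, 0, -128/5, 0, 1024/105, …
g: a_k = 0, 8, 0, -128/3, 0, 2048/5, 0, -32768/7, …
h₀=f+g: left-lcm gives L₀, ord ≤ 4.
Derive L from L₀ (diff closure).
L = (-5632·x + 114688·x^3 + 131072·x^5) + (-16 + 1792·x^2 + 36864·x^4 + 65536·x^6)·Dx + (-352·x + 7168·x^3 + 8192·x^5)·Dx^2 + (-1 + 112·x^2 + 2304·x^4 + 4096·x^6)·Dx^3  (order 3).
h: a_k = -4, 0, -32, 0, 1920, 0, -490496/15, 0, …
ICs: h(0) = -4, h′(0) = 0, h′′(0) = -64.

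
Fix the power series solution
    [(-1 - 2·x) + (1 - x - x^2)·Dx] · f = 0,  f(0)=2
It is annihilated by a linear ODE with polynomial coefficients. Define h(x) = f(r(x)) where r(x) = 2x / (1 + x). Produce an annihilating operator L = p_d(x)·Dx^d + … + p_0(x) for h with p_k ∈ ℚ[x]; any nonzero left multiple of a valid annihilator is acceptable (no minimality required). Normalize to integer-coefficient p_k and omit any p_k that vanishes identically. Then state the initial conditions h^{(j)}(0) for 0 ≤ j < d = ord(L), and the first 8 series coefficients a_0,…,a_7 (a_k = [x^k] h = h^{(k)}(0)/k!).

f: a_k = 2, 2, 4, 6, 10, 16, 26, 42, …
Change of var in L_f (x↦r) gives L₀.
L = (2 + 10·x) + (-1 - x + 5·x^2 + 5·x^3)·Dx  (order 1).
h: a_k = 2, 4, 12, 20, 60, 100, 300, 500, …
ICs: h(0) = 2.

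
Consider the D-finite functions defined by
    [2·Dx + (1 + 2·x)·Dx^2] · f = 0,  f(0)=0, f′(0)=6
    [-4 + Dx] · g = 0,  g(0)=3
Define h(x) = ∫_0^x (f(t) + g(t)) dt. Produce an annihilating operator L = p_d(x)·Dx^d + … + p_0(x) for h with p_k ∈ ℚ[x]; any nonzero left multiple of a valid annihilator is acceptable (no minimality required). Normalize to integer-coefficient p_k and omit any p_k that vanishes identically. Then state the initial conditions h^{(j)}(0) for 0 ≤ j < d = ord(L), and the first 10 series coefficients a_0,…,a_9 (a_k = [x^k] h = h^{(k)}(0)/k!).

L = (-32 - 32·x)·Dx^2 + (-4 - 32·x - 32·x^2)·Dx^3 + (3 + 10·x + 8·x^2)·Dx^4  (order 4).
h: a_k = 0, 3, 9, 6, 10, 4, 112/15, -32/15, 848/105, -9568/945, …
ICs: h(0) = 0, h′(0) = 3, h′′(0) = 18, h′′′(0) = 36.

f: a_k = 0, 6, -6, 8, -12, 96/5, -32, 384/7, -96, 512/3, …
g: a_k = 3, 12, 24, 32, 32, 128/5, 256/15, 1024/105, 512/105, 2048/945, …
f+g: L₀ = lclm(L_f,L_g), ord ≤ 2+1.
h=∫h₀ ⇒ L = L₀·Dx.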